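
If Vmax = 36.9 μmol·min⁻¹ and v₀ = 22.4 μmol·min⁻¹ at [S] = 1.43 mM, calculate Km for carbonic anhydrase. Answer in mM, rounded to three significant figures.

v/Vmax = 22.4/36.9 = 0.6070 = [S]/(Km+[S]).
So Km + [S] = [S]/0.6070 = 2.356 mM, giving Km = 2.356 − 1.43 = 0.926 mM.

0.926 mM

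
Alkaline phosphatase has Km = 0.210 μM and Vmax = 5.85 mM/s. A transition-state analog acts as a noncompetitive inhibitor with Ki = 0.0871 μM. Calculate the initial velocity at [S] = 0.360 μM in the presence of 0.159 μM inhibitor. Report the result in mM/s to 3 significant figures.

α = 1 + [I]/Ki = 1 + 0.159/0.0871 = 2.825.
For a noncompetitive inhibitor, Vmax is reduced to Vmax/α while Km is unchanged: Km,app = 0.210 μM, Vmax,app = 2.07 mM/s.
v = Vmax,app·[S]/(Km,app + [S]) = 2.07 × 0.360/(0.210 + 0.360) = 1.31 mM/s.

1.31 mM/s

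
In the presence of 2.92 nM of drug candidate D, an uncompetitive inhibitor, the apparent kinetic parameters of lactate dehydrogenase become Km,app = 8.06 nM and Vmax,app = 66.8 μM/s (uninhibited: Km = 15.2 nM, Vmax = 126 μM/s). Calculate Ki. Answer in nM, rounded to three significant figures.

Uncompetitive: Vmax,app = Vmax/α (and Km,app = Km/α) with α = 1 + [I]/Ki.
α = Vmax/Vmax,app = 126/66.8 = 1.886.
Since α = 1 + [I]/Ki, [I]/Ki = 1.886 − 1 = 0.8862 and Ki = 2.92/0.8862 = 3.29 nM.

3.29 nM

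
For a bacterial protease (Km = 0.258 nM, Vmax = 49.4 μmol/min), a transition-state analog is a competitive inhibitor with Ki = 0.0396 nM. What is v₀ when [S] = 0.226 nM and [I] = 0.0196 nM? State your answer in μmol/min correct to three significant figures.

With α = 1 + [I]/Ki = 1 + 0.0196/0.0396 = 1.495, the competitive rate law is v = Vmax[S] / (αKm + [S]).
v = 49.4×0.226 / (1.495×0.258 + 0.226) = 11.16/0.6117 = 18.3 μmol/min.

18.3 μmol/min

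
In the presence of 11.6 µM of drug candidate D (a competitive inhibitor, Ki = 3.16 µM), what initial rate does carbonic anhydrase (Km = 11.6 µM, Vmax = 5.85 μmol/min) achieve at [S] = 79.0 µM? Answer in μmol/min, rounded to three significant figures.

α = 1 + [I]/Ki = 1 + 11.6/3.16 = 4.671.
For a competitive inhibitor, Vmax is unchanged and the apparent Km becomes α·Km: Km,app = 54.2 µM, Vmax,app = 5.85 μmol/min.
v = Vmax,app·[S]/(Km,app + [S]) = 5.85 × 79.0/(54.2 + 79.0) = 3.47 μmol/min.

3.47 μmol/min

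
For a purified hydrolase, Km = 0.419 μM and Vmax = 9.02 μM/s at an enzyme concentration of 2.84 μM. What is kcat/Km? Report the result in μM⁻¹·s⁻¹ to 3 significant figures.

7.58 μM⁻¹·s⁻¹

kcat = Vmax/[E]total = 9.02/2.84 = 3.18 s⁻¹.
kcat/Km = 3.18/0.419 = 7.58 μM⁻¹·s⁻¹.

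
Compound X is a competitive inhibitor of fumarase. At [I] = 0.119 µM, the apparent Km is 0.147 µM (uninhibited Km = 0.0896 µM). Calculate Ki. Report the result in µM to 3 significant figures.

Competitive: Km,app = α·Km with α = 1 + [I]/Ki.
α = Km,app/Km = 0.147/0.0896 = 1.641.
Ki = [I]/(α − 1) = 0.119/0.6406 = 0.186 µM.

0.186 µM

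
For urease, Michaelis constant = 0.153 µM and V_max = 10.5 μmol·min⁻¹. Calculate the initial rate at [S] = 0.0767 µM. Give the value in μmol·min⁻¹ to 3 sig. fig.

3.51 μmol·min⁻¹

v = Vmax·[S]/(Km + [S]) = 10.5 × 0.0767 / (0.153 + 0.0767)
  = 0.8054 / 0.2297 = 3.51 μmol·min⁻¹.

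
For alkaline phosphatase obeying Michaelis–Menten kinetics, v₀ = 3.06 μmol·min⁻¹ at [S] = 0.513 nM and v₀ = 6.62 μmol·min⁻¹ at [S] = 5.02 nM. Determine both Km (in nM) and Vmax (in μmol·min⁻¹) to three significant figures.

In reciprocal form, 1/v = (Km/Vmax)·(1/[S]) + 1/Vmax. The two points give (1/[S], 1/v) = (1.949, 0.3268) and (0.1992, 0.1511).
Slope = (0.3268 − 0.1511)/(1.949 − 0.1992) = 0.1004; intercept = 0.3268 − 0.1004×1.949 = 0.1311.
Vmax = 1/intercept = 7.63 μmol·min⁻¹; Km = slope × Vmax = 0.1004 × 7.63 = 0.766 nM.

Km = 0.766 nM; Vmax = 7.63 μmol·min⁻¹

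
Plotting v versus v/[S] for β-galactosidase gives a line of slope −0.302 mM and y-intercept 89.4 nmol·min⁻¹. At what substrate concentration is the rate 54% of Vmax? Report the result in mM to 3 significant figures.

0.355 mM

The Eadie–Hofstee slope gives Km = 0.302 mM (slope = −Km).
v/Vmax = [S]/(Km+[S]) = 0.54 ⇒ [S] = Km·0.54/(1−0.54) = 0.302 × 1.174 = 0.355 mM.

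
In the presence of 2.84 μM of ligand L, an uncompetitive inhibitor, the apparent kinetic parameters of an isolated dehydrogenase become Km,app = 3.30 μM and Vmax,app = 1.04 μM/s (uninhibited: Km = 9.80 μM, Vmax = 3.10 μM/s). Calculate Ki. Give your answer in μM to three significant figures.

Uncompetitive: Vmax,app = Vmax/α (and Km,app = Km/α) with α = 1 + [I]/Ki.
α = Vmax/Vmax,app = 3.10/1.04 = 2.981.
Since α = 1 + [I]/Ki, [I]/Ki = 2.981 − 1 = 1.981 and Ki = 2.84/1.981 = 1.43 μM.

1.43 μM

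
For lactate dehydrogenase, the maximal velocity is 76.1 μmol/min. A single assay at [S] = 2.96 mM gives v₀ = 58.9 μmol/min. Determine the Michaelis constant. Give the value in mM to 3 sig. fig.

From v = Vmax[S]/(Km+[S]), Km = [S](Vmax − v)/v.
Km = 2.96 × (76.1 − 58.9) / 58.9 = 50.91/58.9 = 0.864 mM.

0.864 mM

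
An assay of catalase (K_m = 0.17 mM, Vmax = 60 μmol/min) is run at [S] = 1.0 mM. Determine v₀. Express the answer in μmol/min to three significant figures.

51.3 μmol/min

v = Vmax·[S]/(Km + [S]) = 60 × 1.0 / (0.17 + 1.0)
  = 60.00 / 1.170 = 51.3 μmol/min.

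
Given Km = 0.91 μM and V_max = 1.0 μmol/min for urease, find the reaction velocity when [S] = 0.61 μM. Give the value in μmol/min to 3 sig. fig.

v = Vmax·[S]/(Km + [S]) = 1.0 × 0.61 / (0.91 + 0.61)
  = 0.6100 / 1.520 = 0.401 μmol/min.

0.401 μmol/min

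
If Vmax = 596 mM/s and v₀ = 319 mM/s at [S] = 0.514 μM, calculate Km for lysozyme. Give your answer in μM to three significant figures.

0.446 μM

From v = Vmax[S]/(Km+[S]), Km = [S](Vmax − v)/v.
Km = 0.514 × (596 − 319) / 319 = 142.4/319 = 0.446 μM.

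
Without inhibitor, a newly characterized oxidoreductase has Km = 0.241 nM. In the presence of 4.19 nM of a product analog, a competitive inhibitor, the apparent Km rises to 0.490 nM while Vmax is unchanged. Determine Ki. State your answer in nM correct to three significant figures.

4.06 nM

Competitive: Km,app = α·Km with α = 1 + [I]/Ki.
α = Km,app/Km = 0.490/0.241 = 2.033.
Ki = [I]/(α − 1) = 4.19/1.033 = 4.06 nM.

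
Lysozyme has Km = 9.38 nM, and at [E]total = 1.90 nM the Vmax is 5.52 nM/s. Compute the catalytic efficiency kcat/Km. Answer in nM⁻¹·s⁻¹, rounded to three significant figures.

kcat = Vmax/[E]total = 5.52/1.90 = 2.91 s⁻¹.
kcat/Km = 2.91/9.38 = 0.310 nM⁻¹·s⁻¹.

0.310 nM⁻¹·s⁻¹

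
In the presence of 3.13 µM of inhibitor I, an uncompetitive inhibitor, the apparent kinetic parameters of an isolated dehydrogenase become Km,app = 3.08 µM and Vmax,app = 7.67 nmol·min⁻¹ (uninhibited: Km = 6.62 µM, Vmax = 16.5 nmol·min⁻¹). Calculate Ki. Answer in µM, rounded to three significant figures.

2.72 µM

Uncompetitive: Vmax,app = Vmax/α (and Km,app = Km/α) with α = 1 + [I]/Ki.
α = Vmax/Vmax,app = 16.5/7.67 = 2.151.
Ki = [I]/(α − 1) = 3.13/1.151 = 2.72 µM.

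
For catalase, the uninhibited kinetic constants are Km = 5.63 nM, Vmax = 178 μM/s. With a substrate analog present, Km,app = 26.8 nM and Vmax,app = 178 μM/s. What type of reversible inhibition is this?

competitive

Km increases (5.63 → 26.8 nM) while Vmax is unchanged — the hallmark of competitive inhibition.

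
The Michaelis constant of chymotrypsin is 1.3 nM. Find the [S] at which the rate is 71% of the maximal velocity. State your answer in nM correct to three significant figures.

v/Vmax = [S]/(Km+[S]) = 0.71, so [S] = Km·0.71/(1 − 0.71) = 1.3 × 2.448.
[S] = 3.18 nM.

3.18 nM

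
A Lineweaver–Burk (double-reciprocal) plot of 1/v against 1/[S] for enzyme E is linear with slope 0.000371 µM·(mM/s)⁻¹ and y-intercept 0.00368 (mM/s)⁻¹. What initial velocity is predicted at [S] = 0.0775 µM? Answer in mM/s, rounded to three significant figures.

118 mM/s

The y-intercept is 1/Vmax, so Vmax = 1/0.00368 = 272 mM/s.
The slope is Km/Vmax, so Km = 0.000371 × 272 = 0.101 µM.
Then v = 272 × 0.0775/(0.101 + 0.0775) = 118 mM/s.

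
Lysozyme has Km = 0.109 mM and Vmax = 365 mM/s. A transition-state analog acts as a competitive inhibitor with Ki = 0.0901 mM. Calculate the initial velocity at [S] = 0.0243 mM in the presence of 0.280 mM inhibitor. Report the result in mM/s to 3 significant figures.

With α = 1 + [I]/Ki = 1 + 0.280/0.0901 = 4.108, the competitive rate law is v = Vmax[S] / (αKm + [S]).
v = 365×0.0243 / (4.108×0.109 + 0.0243) = 8.870/0.4720 = 18.8 mM/s.

18.8 mM/s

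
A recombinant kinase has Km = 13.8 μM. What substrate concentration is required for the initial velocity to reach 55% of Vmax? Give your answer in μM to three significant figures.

v/Vmax = [S]/(Km+[S]) = 0.55, so [S] = Km·0.55/(1 − 0.55) = 13.8 × 1.222.
[S] = 16.9 μM.

16.9 μM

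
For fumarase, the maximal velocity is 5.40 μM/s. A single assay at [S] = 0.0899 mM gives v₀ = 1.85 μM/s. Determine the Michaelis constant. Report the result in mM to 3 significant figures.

From v = Vmax[S]/(Km+[S]), Km = [S](Vmax − v)/v.
Km = 0.0899 × (5.40 − 1.85) / 1.85 = 0.3191/1.85 = 0.173 mM.

0.173 mM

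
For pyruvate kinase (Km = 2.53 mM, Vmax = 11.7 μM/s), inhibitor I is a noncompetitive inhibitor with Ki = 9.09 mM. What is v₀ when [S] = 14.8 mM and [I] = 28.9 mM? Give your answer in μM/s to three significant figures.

2.39 μM/s

With α = 1 + [I]/Ki = 1 + 28.9/9.09 = 4.179, the noncompetitive rate law is v = (Vmax/α)·[S] / (Km + [S]).
v = (11.7/4.179)×14.8 / (2.53 + 14.8) = 41.43/17.33 = 2.39 μM/s.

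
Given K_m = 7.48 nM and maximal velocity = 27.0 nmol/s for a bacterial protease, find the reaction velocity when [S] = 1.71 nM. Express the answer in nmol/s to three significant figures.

[S]/(Km+[S]) = 1.71/9.190 = 0.1861, the fractional saturation.
v = 0.1861 × Vmax = 0.1861 × 27.0 = 5.02 nmol/s.

5.02 nmol/s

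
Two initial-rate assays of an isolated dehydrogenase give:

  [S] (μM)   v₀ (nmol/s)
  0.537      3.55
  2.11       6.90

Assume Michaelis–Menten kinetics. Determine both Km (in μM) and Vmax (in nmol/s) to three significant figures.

Km = 1.00 μM; Vmax = 10.2 nmol/s

From v = Vmax[S]/(Km+[S]), each point gives Vmax = v(Km+[S])/[S].
Equating: 3.55(Km+0.537)/0.537 = 6.90(Km+2.11)/2.11.
6.611·Km + 3.55 = 3.270·Km + 6.90, so (6.611 − 3.270)·Km = 6.90 − 3.55.
Km = 3.350/3.341 = 1.00 μM; then Vmax = 3.55(1.00+0.537)/0.537 = 10.2 nmol/s.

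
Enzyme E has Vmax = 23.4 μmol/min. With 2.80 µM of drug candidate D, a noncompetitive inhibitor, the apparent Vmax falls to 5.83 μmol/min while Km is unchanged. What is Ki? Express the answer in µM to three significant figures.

Noncompetitive: Vmax,app = Vmax/α with α = 1 + [I]/Ki.
α = Vmax/Vmax,app = 23.4/5.83 = 4.014.
Ki = [I]/(α − 1) = 2.80/3.014 = 0.929 µM.

0.929 µM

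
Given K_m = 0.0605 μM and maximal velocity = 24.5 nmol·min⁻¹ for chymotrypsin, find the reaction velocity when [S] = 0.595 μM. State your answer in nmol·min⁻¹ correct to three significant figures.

[S]/(Km+[S]) = 0.595/0.6555 = 0.9077, the fractional saturation.
v = 0.9077 × Vmax = 0.9077 × 24.5 = 22.2 nmol·min⁻¹.

22.2 nmol·min⁻¹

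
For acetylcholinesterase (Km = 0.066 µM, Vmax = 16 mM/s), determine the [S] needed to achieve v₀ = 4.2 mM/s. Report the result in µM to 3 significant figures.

Rearranging v = Vmax[S]/(Km+[S]) gives [S] = Km·v/(Vmax − v).
[S] = 0.066 × 4.2 / (16 − 4.2) = 0.2772/11.80 = 0.0235 µM.

0.0235 µM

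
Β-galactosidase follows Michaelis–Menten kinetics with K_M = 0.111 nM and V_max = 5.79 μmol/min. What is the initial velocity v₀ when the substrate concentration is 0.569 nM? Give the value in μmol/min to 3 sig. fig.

4.84 μmol/min

v = Vmax·[S]/(Km + [S]) = 5.79 × 0.569 / (0.111 + 0.569)
  = 3.295 / 0.6800 = 4.84 μmol/min.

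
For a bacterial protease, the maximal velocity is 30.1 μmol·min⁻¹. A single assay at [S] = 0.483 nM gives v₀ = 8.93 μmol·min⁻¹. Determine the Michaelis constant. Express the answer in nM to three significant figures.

From v = Vmax[S]/(Km+[S]), Km = [S](Vmax − v)/v.
Km = 0.483 × (30.1 − 8.93) / 8.93 = 10.23/8.93 = 1.15 nM.

1.15 nM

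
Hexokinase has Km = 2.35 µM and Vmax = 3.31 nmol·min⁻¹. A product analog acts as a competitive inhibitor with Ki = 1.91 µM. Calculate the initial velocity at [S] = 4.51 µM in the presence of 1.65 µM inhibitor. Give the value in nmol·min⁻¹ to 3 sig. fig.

1.68 nmol·min⁻¹

α = 1 + [I]/Ki = 1 + 1.65/1.91 = 1.864.
For a competitive inhibitor, Vmax is unchanged and the apparent Km becomes α·Km: Km,app = 4.38 µM, Vmax,app = 3.31 nmol·min⁻¹.
v = Vmax,app·[S]/(Km,app + [S]) = 3.31 × 4.51/(4.38 + 4.51) = 1.68 nmol·min⁻¹.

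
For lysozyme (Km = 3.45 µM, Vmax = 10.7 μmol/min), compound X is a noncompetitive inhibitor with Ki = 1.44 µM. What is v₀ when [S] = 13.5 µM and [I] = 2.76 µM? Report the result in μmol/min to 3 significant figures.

With α = 1 + [I]/Ki = 1 + 2.76/1.44 = 2.917, the noncompetitive rate law is v = (Vmax/α)·[S] / (Km + [S]).
v = (10.7/2.917)×13.5 / (3.45 + 13.5) = 49.53/16.95 = 2.92 μmol/min.

2.92 μmol/min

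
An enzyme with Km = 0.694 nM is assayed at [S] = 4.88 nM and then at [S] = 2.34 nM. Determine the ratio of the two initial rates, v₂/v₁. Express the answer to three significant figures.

0.881

Since Vmax cancels, v₂/v₁ = [S]₂(Km+[S]₁) / [S]₁(Km+[S]₂).
= 2.34×(0.694+4.88) / (4.88×(0.694+2.34)) = 13.04/14.81 = 0.881.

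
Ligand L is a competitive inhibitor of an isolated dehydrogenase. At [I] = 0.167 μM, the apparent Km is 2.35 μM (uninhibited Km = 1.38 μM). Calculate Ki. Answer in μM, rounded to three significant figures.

0.238 μM

Competitive: Km,app = α·Km with α = 1 + [I]/Ki.
α = Km,app/Km = 2.35/1.38 = 1.703.
Ki = [I]/(α − 1) = 0.167/0.7029 = 0.238 μM.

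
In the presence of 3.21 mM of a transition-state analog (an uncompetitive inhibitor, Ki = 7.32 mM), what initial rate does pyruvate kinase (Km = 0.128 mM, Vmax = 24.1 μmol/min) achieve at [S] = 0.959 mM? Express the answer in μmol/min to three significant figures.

α = 1 + [I]/Ki = 1 + 3.21/7.32 = 1.439.
For an uncompetitive inhibitor, both parameters are divided by α, giving Vmax/α and Km/α: Km,app = 0.0890 mM, Vmax,app = 16.8 μmol/min.
v = Vmax,app·[S]/(Km,app + [S]) = 16.8 × 0.959/(0.0890 + 0.959) = 15.3 μmol/min.

15.3 μmol/min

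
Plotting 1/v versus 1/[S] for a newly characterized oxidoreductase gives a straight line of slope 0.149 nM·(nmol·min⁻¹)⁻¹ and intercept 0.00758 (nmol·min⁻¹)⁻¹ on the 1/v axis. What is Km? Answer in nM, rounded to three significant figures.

y-intercept = 1/Vmax ⇒ Vmax = 132 nmol·min⁻¹; slope = Km/Vmax ⇒ Km = slope × Vmax.
Km = 0.149 × 132 = 19.7 nM.

19.7 nM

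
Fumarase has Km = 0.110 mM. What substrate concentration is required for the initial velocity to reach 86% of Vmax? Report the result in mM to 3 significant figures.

0.676 mM

v/Vmax = [S]/(Km+[S]) = 0.86, so [S] = Km·0.86/(1 − 0.86) = 0.110 × 6.143.
[S] = 0.676 mM.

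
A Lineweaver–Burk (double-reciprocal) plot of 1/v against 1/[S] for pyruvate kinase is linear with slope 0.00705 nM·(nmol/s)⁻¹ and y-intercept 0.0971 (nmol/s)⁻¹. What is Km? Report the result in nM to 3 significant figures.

0.0726 nM

y-intercept = 1/Vmax ⇒ Vmax = 10.3 nmol/s; slope = Km/Vmax ⇒ Km = slope × Vmax.
Km = 0.00705 × 10.3 = 0.0726 nM.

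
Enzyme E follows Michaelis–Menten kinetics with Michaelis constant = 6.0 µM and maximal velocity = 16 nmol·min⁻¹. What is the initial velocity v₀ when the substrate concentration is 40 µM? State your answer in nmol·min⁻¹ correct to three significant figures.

13.9 nmol·min⁻¹

[S]/(Km+[S]) = 40/46.00 = 0.8696, the fractional saturation.
v = 0.8696 × Vmax = 0.8696 × 16 = 13.9 nmol·min⁻¹.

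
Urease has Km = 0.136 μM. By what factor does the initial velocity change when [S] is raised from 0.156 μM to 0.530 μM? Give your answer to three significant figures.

1.49

The fractional saturations are [S]/(Km+[S]) = 0.156/0.2920 = 0.5342 and 0.530/0.6660 = 0.7958.
v₂/v₁ is just their ratio: 0.7958/0.5342 = 1.49.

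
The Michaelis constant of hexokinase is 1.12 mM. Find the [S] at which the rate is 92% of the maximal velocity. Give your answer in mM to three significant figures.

12.9 mM

v/Vmax = [S]/(Km+[S]) = 0.92, so [S] = Km·0.92/(1 − 0.92) = 1.12 × 11.50.
[S] = 12.9 mM.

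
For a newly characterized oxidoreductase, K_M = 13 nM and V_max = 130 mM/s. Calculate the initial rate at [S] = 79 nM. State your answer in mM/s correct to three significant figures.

112 mM/s

v = Vmax·[S]/(Km + [S]) = 130 × 79 / (13 + 79)
  = 10270 / 92.00 = 112 mM/s.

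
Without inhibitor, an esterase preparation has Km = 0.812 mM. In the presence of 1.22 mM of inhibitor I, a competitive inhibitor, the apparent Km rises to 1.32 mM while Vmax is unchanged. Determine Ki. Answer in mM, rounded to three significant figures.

Competitive: Km,app = α·Km with α = 1 + [I]/Ki.
α = Km,app/Km = 1.32/0.812 = 1.626.
Ki = [I]/(α − 1) = 1.22/0.6256 = 1.95 mM.

1.95 mM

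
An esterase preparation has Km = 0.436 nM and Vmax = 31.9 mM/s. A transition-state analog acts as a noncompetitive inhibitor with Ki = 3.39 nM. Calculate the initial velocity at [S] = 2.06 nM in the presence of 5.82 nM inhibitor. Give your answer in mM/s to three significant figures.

With α = 1 + [I]/Ki = 1 + 5.82/3.39 = 2.717, the noncompetitive rate law is v = (Vmax/α)·[S] / (Km + [S]).
v = (31.9/2.717)×2.06 / (0.436 + 2.06) = 24.19/2.496 = 9.69 mM/s.

9.69 mM/s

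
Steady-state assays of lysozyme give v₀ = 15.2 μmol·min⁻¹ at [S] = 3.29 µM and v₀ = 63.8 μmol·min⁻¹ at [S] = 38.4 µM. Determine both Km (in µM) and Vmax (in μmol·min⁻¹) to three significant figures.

Km = 16.4 µM; Vmax = 91.1 μmol·min⁻¹

From v = Vmax[S]/(Km+[S]), each point gives Vmax = v(Km+[S])/[S].
Equating: 15.2(Km+3.29)/3.29 = 63.8(Km+38.4)/38.4.
4.620·Km + 15.2 = 1.661·Km + 63.8, so (4.620 − 1.661)·Km = 63.8 − 15.2.
Km = 48.60/2.959 = 16.4 µM; then Vmax = 15.2(16.4+3.29)/3.29 = 91.1 μmol·min⁻¹.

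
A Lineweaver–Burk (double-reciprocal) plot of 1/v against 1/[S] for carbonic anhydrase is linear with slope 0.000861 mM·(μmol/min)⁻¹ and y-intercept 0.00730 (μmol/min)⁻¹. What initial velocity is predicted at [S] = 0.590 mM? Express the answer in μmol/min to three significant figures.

114 μmol/min

The y-intercept is 1/Vmax, so Vmax = 1/0.00730 = 137 μmol/min.
The slope is Km/Vmax, so Km = 0.000861 × 137 = 0.118 mM.
Then v = 137 × 0.590/(0.118 + 0.590) = 114 μmol/min.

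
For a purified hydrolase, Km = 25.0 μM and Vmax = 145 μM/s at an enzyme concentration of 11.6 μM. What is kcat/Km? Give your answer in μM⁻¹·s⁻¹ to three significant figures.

kcat = Vmax/[E]total = 145/11.6 = 12.5 s⁻¹.
kcat/Km = 12.5/25.0 = 0.500 μM⁻¹·s⁻¹.

0.500 μM⁻¹·s⁻¹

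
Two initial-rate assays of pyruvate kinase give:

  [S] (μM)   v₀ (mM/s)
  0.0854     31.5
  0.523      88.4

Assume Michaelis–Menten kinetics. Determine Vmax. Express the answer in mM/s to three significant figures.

137 mM/s

From v = Vmax[S]/(Km+[S]), each point gives Vmax = v(Km+[S])/[S].
Equating: 31.5(Km+0.0854)/0.0854 = 88.4(Km+0.523)/0.523.
368.9·Km + 31.5 = 169.0·Km + 88.4, so (368.9 − 169.0)·Km = 88.4 − 31.5.
Km = 56.90/199.8 = 0.285 μM; then Vmax = 31.5(0.285+0.0854)/0.0854 = 137 mM/s.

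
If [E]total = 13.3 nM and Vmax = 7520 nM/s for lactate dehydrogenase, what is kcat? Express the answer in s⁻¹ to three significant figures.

565 s⁻¹

kcat = Vmax/[E]total = 7520 nM/s / 13.3 nM = 565 s⁻¹.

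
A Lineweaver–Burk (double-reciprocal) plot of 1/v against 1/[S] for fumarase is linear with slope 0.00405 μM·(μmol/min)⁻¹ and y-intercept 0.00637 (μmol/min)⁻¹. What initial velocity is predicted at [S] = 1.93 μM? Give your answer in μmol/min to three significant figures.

The y-intercept is 1/Vmax, so Vmax = 1/0.00637 = 157 μmol/min.
The slope is Km/Vmax, so Km = 0.00405 × 157 = 0.636 μM.
Then v = 157 × 1.93/(0.636 + 1.93) = 118 μmol/min.

118 μmol/min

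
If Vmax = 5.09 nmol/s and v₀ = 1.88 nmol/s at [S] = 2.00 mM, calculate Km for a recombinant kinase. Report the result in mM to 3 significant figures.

v/Vmax = 1.88/5.09 = 0.3694 = [S]/(Km+[S]).
So Km + [S] = [S]/0.3694 = 5.415 mM, giving Km = 5.415 − 2.00 = 3.41 mM.

3.41 mM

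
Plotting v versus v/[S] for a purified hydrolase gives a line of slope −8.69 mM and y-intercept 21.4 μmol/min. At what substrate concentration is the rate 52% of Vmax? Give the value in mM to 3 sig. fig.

9.41 mM

The Eadie–Hofstee slope gives Km = 8.69 mM (slope = −Km).
v/Vmax = [S]/(Km+[S]) = 0.52 ⇒ [S] = Km·0.52/(1−0.52) = 8.69 × 1.083 = 9.41 mM.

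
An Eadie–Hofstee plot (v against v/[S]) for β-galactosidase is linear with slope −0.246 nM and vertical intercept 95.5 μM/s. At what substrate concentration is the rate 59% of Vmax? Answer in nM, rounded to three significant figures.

0.354 nM

The Eadie–Hofstee slope gives Km = 0.246 nM (slope = −Km).
v/Vmax = [S]/(Km+[S]) = 0.59 ⇒ [S] = Km·0.59/(1−0.59) = 0.246 × 1.439 = 0.354 nM.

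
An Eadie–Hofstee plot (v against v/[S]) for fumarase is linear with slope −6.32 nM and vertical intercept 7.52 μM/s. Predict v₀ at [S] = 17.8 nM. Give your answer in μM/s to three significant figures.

In the Eadie–Hofstee form v = Vmax − Km·(v/[S]), the slope is −Km and the intercept is Vmax, so Km = 6.32 nM and Vmax = 7.52 μM/s.
v = 7.52 × 17.8/(6.32 + 17.8) = 5.55 μM/s.

5.55 μM/s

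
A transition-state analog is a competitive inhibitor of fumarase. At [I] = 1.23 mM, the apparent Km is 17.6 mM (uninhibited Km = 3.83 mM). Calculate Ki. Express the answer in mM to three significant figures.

Competitive: Km,app = α·Km with α = 1 + [I]/Ki.
α = Km,app/Km = 17.6/3.83 = 4.595.
Since α = 1 + [I]/Ki, [I]/Ki = 4.595 − 1 = 3.595 and Ki = 1.23/3.595 = 0.342 mM.

0.342 mM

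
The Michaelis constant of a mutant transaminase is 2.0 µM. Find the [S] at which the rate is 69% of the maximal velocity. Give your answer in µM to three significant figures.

v/Vmax = [S]/(Km+[S]) = 0.69, so [S] = Km·0.69/(1 − 0.69) = 2.0 × 2.226.
[S] = 4.45 µM.

4.45 µM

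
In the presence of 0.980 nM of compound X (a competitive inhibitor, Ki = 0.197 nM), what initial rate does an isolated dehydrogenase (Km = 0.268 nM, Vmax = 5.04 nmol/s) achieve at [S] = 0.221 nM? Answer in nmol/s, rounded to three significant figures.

0.611 nmol/s

With α = 1 + [I]/Ki = 1 + 0.980/0.197 = 5.975, the competitive rate law is v = Vmax[S] / (αKm + [S]).
v = 5.04×0.221 / (5.975×0.268 + 0.221) = 1.114/1.822 = 0.611 nmol/s.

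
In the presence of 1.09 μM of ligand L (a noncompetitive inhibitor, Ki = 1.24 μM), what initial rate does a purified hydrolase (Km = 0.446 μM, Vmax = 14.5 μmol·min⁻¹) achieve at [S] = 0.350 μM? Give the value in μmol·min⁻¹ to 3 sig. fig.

With α = 1 + [I]/Ki = 1 + 1.09/1.24 = 1.879, the noncompetitive rate law is v = (Vmax/α)·[S] / (Km + [S]).
v = (14.5/1.879)×0.350 / (0.446 + 0.350) = 2.701/0.7960 = 3.39 μmol·min⁻¹.

3.39 μmol·min⁻¹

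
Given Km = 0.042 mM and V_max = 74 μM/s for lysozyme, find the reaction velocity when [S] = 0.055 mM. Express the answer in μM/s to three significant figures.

42.0 μM/s

v = Vmax·[S]/(Km + [S]) = 74 × 0.055 / (0.042 + 0.055)
  = 4.070 / 0.09700 = 42.0 μM/s.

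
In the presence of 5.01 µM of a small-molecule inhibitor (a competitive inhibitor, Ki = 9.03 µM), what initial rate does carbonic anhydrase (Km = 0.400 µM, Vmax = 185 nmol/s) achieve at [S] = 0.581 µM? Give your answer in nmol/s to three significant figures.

89.4 nmol/s

With α = 1 + [I]/Ki = 1 + 5.01/9.03 = 1.555, the competitive rate law is v = Vmax[S] / (αKm + [S]).
v = 185×0.581 / (1.555×0.400 + 0.581) = 107.5/1.203 = 89.4 nmol/s.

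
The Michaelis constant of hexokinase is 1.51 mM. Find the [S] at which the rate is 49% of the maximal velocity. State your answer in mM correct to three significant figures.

1.45 mM

v/Vmax = [S]/(Km+[S]) = 0.49, so [S] = Km·0.49/(1 − 0.49) = 1.51 × 0.9608.
[S] = 1.45 mM.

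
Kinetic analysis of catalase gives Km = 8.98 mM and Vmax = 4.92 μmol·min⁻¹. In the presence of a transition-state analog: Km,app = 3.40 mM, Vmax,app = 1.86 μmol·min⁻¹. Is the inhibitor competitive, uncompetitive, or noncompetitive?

uncompetitive

Both Km and Vmax decrease by the same factor (~2.64-fold) — characteristic of uncompetitive inhibition.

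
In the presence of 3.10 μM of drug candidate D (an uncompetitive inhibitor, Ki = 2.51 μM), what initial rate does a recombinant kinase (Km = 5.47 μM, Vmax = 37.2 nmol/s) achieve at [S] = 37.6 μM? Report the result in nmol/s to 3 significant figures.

α = 1 + [I]/Ki = 1 + 3.10/2.51 = 2.235.
For an uncompetitive inhibitor, both parameters are divided by α, giving Vmax/α and Km/α: Km,app = 2.45 μM, Vmax,app = 16.6 nmol/s.
v = Vmax,app·[S]/(Km,app + [S]) = 16.6 × 37.6/(2.45 + 37.6) = 15.6 nmol/s.

15.6 nmol/s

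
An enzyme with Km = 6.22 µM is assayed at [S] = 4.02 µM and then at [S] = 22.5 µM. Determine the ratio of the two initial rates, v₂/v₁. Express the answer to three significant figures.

The fractional saturations are [S]/(Km+[S]) = 4.02/10.24 = 0.3926 and 22.5/28.72 = 0.7834.
v₂/v₁ is just their ratio: 0.7834/0.3926 = 2.00.

2.00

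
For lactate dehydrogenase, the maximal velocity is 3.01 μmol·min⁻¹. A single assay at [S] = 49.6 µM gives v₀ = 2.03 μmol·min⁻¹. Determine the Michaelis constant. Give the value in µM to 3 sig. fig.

23.9 µM

From v = Vmax[S]/(Km+[S]), Km = [S](Vmax − v)/v.
Km = 49.6 × (3.01 − 2.03) / 2.03 = 48.61/2.03 = 23.9 µM.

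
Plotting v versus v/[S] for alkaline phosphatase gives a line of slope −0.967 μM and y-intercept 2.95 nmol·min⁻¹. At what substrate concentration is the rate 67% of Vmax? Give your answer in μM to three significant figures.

The Eadie–Hofstee slope gives Km = 0.967 μM (slope = −Km).
v/Vmax = [S]/(Km+[S]) = 0.67 ⇒ [S] = Km·0.67/(1−0.67) = 0.967 × 2.030 = 1.96 μM.

1.96 μM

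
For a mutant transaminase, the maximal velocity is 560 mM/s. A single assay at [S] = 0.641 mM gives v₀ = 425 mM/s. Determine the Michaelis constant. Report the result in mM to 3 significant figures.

0.204 mM

From v = Vmax[S]/(Km+[S]), Km = [S](Vmax − v)/v.
Km = 0.641 × (560 − 425) / 425 = 86.54/425 = 0.204 mM.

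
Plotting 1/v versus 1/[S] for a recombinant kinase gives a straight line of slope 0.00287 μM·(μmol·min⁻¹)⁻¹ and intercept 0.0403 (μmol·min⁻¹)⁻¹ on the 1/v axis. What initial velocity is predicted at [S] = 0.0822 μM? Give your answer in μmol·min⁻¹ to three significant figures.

13.3 μmol·min⁻¹

The y-intercept is 1/Vmax, so Vmax = 1/0.0403 = 24.8 μmol·min⁻¹.
The slope is Km/Vmax, so Km = 0.00287 × 24.8 = 0.0712 μM.
Then v = 24.8 × 0.0822/(0.0712 + 0.0822) = 13.3 μmol·min⁻¹.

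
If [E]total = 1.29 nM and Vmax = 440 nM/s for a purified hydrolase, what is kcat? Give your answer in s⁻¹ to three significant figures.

341 s⁻¹

kcat = Vmax/[E]total = 440 nM/s / 1.29 nM = 341 s⁻¹.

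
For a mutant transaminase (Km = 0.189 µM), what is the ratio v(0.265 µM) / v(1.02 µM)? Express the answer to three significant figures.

Since Vmax cancels, v₂/v₁ = [S]₂(Km+[S]₁) / [S]₁(Km+[S]₂).
= 0.265×(0.189+1.02) / (1.02×(0.189+0.265)) = 0.3204/0.4631 = 0.692.

0.692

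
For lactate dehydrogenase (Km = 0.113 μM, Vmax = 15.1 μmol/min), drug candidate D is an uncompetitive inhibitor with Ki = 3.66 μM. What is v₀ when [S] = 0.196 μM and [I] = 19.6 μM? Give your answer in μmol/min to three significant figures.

α = 1 + [I]/Ki = 1 + 19.6/3.66 = 6.355.
For an uncompetitive inhibitor, both parameters are divided by α, giving Vmax/α and Km/α: Km,app = 0.0178 μM, Vmax,app = 2.38 μmol/min.
v = Vmax,app·[S]/(Km,app + [S]) = 2.38 × 0.196/(0.0178 + 0.196) = 2.18 μmol/min.

2.18 μmol/min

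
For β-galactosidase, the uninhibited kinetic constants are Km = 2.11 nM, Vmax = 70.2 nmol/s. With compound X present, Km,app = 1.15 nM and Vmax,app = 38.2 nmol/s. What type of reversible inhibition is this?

Both Km and Vmax decrease by the same factor (~1.84-fold) — characteristic of uncompetitive inhibition.

uncompetitive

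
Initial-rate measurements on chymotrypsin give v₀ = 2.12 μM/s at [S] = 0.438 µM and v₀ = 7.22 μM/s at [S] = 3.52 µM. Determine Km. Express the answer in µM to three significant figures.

1.83 µM

From v = Vmax[S]/(Km+[S]), each point gives Vmax = v(Km+[S])/[S].
Equating: 2.12(Km+0.438)/0.438 = 7.22(Km+3.52)/3.52.
4.840·Km + 2.12 = 2.051·Km + 7.22, so (4.840 − 2.051)·Km = 7.22 − 2.12.
Km = 5.100/2.789 = 1.83 µM; then Vmax = 2.12(1.83+0.438)/0.438 = 11.0 μM/s.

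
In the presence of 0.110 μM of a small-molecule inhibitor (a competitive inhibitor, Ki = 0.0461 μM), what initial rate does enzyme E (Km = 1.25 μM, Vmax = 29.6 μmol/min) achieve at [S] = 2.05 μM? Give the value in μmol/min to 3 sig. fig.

9.66 μmol/min

With α = 1 + [I]/Ki = 1 + 0.110/0.0461 = 3.386, the competitive rate law is v = Vmax[S] / (αKm + [S]).
v = 29.6×2.05 / (3.386×1.25 + 2.05) = 60.68/6.283 = 9.66 μmol/min.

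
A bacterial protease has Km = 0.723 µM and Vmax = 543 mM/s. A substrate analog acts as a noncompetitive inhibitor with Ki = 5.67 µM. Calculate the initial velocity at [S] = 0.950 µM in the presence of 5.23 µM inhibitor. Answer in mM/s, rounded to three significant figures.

With α = 1 + [I]/Ki = 1 + 5.23/5.67 = 1.922, the noncompetitive rate law is v = (Vmax/α)·[S] / (Km + [S]).
v = (543/1.922)×0.950 / (0.723 + 0.950) = 268.3/1.673 = 160 mM/s.

160 mM/s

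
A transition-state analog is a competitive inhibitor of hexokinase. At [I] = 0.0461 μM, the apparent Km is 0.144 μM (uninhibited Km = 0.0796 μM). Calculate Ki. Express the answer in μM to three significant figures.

Competitive: Km,app = α·Km with α = 1 + [I]/Ki.
α = Km,app/Km = 0.144/0.0796 = 1.809.
Since α = 1 + [I]/Ki, [I]/Ki = 1.809 − 1 = 0.8090 and Ki = 0.0461/0.8090 = 0.0570 μM.

0.0570 μM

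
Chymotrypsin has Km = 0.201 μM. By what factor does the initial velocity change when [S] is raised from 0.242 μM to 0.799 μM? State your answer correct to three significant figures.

The fractional saturations are [S]/(Km+[S]) = 0.242/0.4430 = 0.5463 and 0.799/1.000 = 0.7990.
v₂/v₁ is just their ratio: 0.7990/0.5463 = 1.46.

1.46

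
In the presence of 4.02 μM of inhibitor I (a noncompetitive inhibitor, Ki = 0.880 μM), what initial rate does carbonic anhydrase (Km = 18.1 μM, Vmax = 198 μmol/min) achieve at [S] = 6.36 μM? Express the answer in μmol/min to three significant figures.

With α = 1 + [I]/Ki = 1 + 4.02/0.880 = 5.568, the noncompetitive rate law is v = (Vmax/α)·[S] / (Km + [S]).
v = (198/5.568)×6.36 / (18.1 + 6.36) = 226.2/24.46 = 9.25 μmol/min.

9.25 μmol/min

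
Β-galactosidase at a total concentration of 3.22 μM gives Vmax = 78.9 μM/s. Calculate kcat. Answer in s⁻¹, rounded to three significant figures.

24.5 s⁻¹

kcat = Vmax/[E]total = 78.9 μM/s / 3.22 μM = 24.5 s⁻¹.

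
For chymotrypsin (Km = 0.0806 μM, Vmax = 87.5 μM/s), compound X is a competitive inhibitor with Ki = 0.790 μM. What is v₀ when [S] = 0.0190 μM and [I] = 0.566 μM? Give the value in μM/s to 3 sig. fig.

10.6 μM/s

With α = 1 + [I]/Ki = 1 + 0.566/0.790 = 1.716, the competitive rate law is v = Vmax[S] / (αKm + [S]).
v = 87.5×0.0190 / (1.716×0.0806 + 0.0190) = 1.662/0.1573 = 10.6 μM/s.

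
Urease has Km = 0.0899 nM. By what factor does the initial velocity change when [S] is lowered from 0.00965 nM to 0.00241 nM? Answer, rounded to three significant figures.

Since Vmax cancels, v₂/v₁ = [S]₂(Km+[S]₁) / [S]₁(Km+[S]₂).
= 0.00241×(0.0899+0.00965) / (0.00965×(0.0899+0.00241)) = 0.0002399/0.0008908 = 0.269.

0.269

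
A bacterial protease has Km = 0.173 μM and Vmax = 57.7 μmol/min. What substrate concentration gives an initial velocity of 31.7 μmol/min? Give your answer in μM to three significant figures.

The required fractional saturation is v/Vmax = 31.7/57.7 = 0.5494.
Then [S]/(Km+[S]) = 0.5494 ⇒ [S] = 0.173 × 0.5494/(1 − 0.5494) = 0.211 μM.

0.211 μM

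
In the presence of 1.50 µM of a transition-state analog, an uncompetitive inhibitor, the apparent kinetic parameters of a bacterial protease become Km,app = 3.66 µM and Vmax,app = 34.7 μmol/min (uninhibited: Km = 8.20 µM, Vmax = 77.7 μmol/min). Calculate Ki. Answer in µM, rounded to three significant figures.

Uncompetitive: Vmax,app = Vmax/α (and Km,app = Km/α) with α = 1 + [I]/Ki.
α = Vmax/Vmax,app = 77.7/34.7 = 2.239.
Since α = 1 + [I]/Ki, [I]/Ki = 2.239 − 1 = 1.239 and Ki = 1.50/1.239 = 1.21 µM.

1.21 µM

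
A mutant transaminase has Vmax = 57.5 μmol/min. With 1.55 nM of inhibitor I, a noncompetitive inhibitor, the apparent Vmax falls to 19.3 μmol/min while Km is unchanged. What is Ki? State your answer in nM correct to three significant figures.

Noncompetitive: Vmax,app = Vmax/α with α = 1 + [I]/Ki.
α = Vmax/Vmax,app = 57.5/19.3 = 2.979.
Since α = 1 + [I]/Ki, [I]/Ki = 2.979 − 1 = 1.979 and Ki = 1.55/1.979 = 0.783 nM.

0.783 nM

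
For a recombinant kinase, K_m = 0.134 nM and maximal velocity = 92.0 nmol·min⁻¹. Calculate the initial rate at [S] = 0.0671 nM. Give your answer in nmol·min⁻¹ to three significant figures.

30.7 nmol·min⁻¹

[S]/(Km+[S]) = 0.0671/0.2011 = 0.3337, the fractional saturation.
v = 0.3337 × Vmax = 0.3337 × 92.0 = 30.7 nmol·min⁻¹.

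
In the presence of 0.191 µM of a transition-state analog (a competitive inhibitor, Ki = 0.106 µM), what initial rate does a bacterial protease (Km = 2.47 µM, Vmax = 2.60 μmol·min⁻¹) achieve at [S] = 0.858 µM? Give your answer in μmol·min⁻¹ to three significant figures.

0.287 μmol·min⁻¹

α = 1 + [I]/Ki = 1 + 0.191/0.106 = 2.802.
For a competitive inhibitor, Vmax is unchanged and the apparent Km becomes α·Km: Km,app = 6.92 µM, Vmax,app = 2.60 μmol·min⁻¹.
v = Vmax,app·[S]/(Km,app + [S]) = 2.60 × 0.858/(6.92 + 0.858) = 0.287 μmol·min⁻¹.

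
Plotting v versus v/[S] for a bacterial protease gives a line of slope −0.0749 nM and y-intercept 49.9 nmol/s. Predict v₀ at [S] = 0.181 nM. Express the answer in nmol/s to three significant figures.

In the Eadie–Hofstee form v = Vmax − Km·(v/[S]), the slope is −Km and the intercept is Vmax, so Km = 0.0749 nM and Vmax = 49.9 nmol/s.
v = 49.9 × 0.181/(0.0749 + 0.181) = 35.3 nmol/s.

35.3 nmol/s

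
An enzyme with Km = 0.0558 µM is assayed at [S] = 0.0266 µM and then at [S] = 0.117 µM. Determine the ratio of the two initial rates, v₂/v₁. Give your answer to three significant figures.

2.10

Since Vmax cancels, v₂/v₁ = [S]₂(Km+[S]₁) / [S]₁(Km+[S]₂).
= 0.117×(0.0558+0.0266) / (0.0266×(0.0558+0.117)) = 0.009641/0.004596 = 2.10.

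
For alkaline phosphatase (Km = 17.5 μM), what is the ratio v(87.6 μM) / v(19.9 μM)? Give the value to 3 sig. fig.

Since Vmax cancels, v₂/v₁ = [S]₂(Km+[S]₁) / [S]₁(Km+[S]₂).
= 87.6×(17.5+19.9) / (19.9×(17.5+87.6)) = 3276/2091 = 1.57.

1.57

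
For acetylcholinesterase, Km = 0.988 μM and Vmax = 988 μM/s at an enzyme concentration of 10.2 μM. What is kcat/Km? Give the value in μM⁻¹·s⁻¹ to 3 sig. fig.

98.0 μM⁻¹·s⁻¹

kcat = Vmax/[E]total = 988/10.2 = 96.9 s⁻¹.
kcat/Km = 96.9/0.988 = 98.0 μM⁻¹·s⁻¹.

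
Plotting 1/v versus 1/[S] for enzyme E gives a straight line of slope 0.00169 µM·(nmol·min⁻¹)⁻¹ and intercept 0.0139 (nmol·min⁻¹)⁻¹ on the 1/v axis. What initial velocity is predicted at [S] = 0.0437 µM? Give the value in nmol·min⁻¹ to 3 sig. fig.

19.0 nmol·min⁻¹

The y-intercept is 1/Vmax, so Vmax = 1/0.0139 = 71.9 nmol·min⁻¹.
The slope is Km/Vmax, so Km = 0.00169 × 71.9 = 0.122 µM.
Then v = 71.9 × 0.0437/(0.122 + 0.0437) = 19.0 nmol·min⁻¹.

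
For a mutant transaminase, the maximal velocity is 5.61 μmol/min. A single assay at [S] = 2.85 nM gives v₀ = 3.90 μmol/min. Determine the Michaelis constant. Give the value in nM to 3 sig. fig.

1.25 nM

v/Vmax = 3.90/5.61 = 0.6952 = [S]/(Km+[S]).
So Km + [S] = [S]/0.6952 = 4.100 nM, giving Km = 4.100 − 2.85 = 1.25 nM.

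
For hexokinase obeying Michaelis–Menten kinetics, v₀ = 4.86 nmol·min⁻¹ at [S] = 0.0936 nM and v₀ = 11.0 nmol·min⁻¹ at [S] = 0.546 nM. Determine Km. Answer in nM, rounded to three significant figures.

In reciprocal form, 1/v = (Km/Vmax)·(1/[S]) + 1/Vmax. The two points give (1/[S], 1/v) = (10.68, 0.2058) and (1.832, 0.09091).
Slope = (0.2058 − 0.09091)/(10.68 − 1.832) = 0.01297; intercept = 0.2058 − 0.01297×10.68 = 0.06715.
Vmax = 1/intercept = 14.9 nmol·min⁻¹; Km = slope × Vmax = 0.01297 × 14.9 = 0.193 nM.

0.193 nM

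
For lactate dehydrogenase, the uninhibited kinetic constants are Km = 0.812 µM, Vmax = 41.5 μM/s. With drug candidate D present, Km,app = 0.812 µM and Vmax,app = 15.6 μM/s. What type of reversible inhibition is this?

Vmax decreases (41.5 → 15.6 μM/s) while Km is unchanged — pure noncompetitive inhibition.

noncompetitive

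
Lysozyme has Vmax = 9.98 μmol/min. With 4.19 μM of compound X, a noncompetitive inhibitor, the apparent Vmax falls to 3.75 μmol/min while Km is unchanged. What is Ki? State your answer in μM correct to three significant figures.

Noncompetitive: Vmax,app = Vmax/α with α = 1 + [I]/Ki.
α = Vmax/Vmax,app = 9.98/3.75 = 2.661.
Since α = 1 + [I]/Ki, [I]/Ki = 2.661 − 1 = 1.661 and Ki = 4.19/1.661 = 2.52 μM.

2.52 μM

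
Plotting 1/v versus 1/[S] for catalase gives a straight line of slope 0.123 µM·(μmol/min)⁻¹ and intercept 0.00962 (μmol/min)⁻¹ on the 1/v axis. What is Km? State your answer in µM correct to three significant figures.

12.8 µM

y-intercept = 1/Vmax ⇒ Vmax = 104 μmol/min; slope = Km/Vmax ⇒ Km = slope × Vmax.
Km = 0.123 × 104 = 12.8 µM.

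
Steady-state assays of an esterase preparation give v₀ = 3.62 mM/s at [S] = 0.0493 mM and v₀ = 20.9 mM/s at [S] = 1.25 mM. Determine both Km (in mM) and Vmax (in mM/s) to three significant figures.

Km = 0.305 mM; Vmax = 26.0 mM/s

In reciprocal form, 1/v = (Km/Vmax)·(1/[S]) + 1/Vmax. The two points give (1/[S], 1/v) = (20.28, 0.2762) and (0.8000, 0.04785).
Slope = (0.2762 − 0.04785)/(20.28 − 0.8000) = 0.01172; intercept = 0.2762 − 0.01172×20.28 = 0.03847.
Vmax = 1/intercept = 26.0 mM/s; Km = slope × Vmax = 0.01172 × 26.0 = 0.305 mM.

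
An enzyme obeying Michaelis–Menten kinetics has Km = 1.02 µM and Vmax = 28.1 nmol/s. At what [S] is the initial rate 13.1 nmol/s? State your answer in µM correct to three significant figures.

Rearranging v = Vmax[S]/(Km+[S]) gives [S] = Km·v/(Vmax − v).
[S] = 1.02 × 13.1 / (28.1 − 13.1) = 13.36/15.00 = 0.891 µM.

0.891 µM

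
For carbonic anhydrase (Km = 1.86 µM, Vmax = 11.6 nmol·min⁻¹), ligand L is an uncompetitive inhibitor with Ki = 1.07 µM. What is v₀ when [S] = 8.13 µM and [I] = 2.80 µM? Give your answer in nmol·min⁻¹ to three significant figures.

α = 1 + [I]/Ki = 1 + 2.80/1.07 = 3.617.
For an uncompetitive inhibitor, both parameters are divided by α, giving Vmax/α and Km/α: Km,app = 0.514 µM, Vmax,app = 3.21 nmol·min⁻¹.
v = Vmax,app·[S]/(Km,app + [S]) = 3.21 × 8.13/(0.514 + 8.13) = 3.02 nmol·min⁻¹.

3.02 nmol·min⁻¹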